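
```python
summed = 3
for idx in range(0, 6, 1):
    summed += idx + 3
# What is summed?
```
Trace:
  summed=3
  summed=6, idx=0
  summed=10, idx=1
  summed=15, idx=2
  summed=21, idx=3
  summed=28, idx=4
  summed=36, idx=5

Final answer: 36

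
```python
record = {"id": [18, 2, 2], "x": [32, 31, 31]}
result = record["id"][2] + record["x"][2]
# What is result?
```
Trace:
  record={'id': [18, 2, 2], 'x': [32, 31, 31]}
  record={'id': [18, 2, 2], 'x': [32, 31, 31]}, result=33

Final answer: 33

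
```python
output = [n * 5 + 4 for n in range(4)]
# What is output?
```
Trace:
  n=0
  n=1
  n=2
  n=3
  output=[4, 9, 14, 19]

Final answer: [4, 9, 14, 19]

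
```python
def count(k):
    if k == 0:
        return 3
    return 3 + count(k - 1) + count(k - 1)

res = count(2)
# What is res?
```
Call trace (a repeated sub-call is expanded the first time; later identical calls just restate its return value):
count(k=2)
  count(k=1)
    count(k=0)
    -> return 3
    count(k=0)
    -> return 3
  -> return 9
  count(k=1) -> return 9  (same call as traced above)
-> return 21

Final answer: 21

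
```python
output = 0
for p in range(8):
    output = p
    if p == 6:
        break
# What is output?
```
Trace:
  output=0
  output=0, p=0
  output=1, p=1
  output=2, p=2
  output=3, p=3
  output=4, p=4
  output=5, p=5
  output=6, p=6

Final answer: 6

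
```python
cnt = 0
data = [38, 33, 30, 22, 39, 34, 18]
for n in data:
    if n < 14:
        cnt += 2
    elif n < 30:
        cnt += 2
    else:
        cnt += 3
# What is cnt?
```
Trace:
  cnt=0
  cnt=3, n=38
  cnt=6, n=33
  cnt=9, n=30
  cnt=11, n=22
  cnt=14, n=39
  cnt=17, n=34
  cnt=19, n=18

Final answer: 19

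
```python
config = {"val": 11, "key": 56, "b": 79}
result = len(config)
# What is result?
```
Trace:
  config={'val': 11, 'key': 56, 'b': 79}
  config={'val': 11, 'key': 56, 'b': 79}, result=3

Final answer: 3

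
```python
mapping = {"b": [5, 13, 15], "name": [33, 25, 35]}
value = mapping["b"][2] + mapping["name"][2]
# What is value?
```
Trace:
  mapping={'b': [5, 13, 15], 'name': [33, 25, 35]}
  mapping={'b': [5, 13, 15], 'name': [33, 25, 35]}, value=50

Final answer: 50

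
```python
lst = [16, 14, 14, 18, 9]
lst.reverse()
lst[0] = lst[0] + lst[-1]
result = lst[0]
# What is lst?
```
Trace:
  lst=[16, 14, 14, 18, 9]
  lst=[9, 18, 14, 14, 16]
  lst=[25, 18, 14, 14, 16]
  lst=[25, 18, 14, 14, 16], result=25

Final answer: [25, 18, 14, 14, 16]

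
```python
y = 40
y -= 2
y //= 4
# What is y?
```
Trace:
  y=40
  y=38
  y=9

Final answer: 9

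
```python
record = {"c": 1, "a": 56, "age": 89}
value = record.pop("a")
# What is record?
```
Trace:
  record={'c': 1, 'a': 56, 'age': 89}
  record={'c': 1, 'age': 89}, value=56

Final answer: {'c': 1, 'age': 89}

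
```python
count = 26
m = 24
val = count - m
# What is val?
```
Trace:
  count=26
  count=26, m=24
  count=26, m=24, val=2

Final answer: 2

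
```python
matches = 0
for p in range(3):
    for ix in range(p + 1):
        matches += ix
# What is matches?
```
Trace:
  matches=0
  matches=0, p=0, ix=0
  matches=0, p=1, ix=0
  matches=1, p=1, ix=1
  matches=1, p=2, ix=0
  matches=2, p=2, ix=1
  matches=4, p=2, ix=2

Final answer: 4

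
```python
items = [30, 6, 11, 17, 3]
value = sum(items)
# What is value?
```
Trace:
  items=[30, 6, 11, 17, 3]
  items=[30, 6, 11, 17, 3], value=67

Final answer: 67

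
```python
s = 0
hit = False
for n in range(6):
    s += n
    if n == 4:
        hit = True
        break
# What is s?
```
Trace:
  s=0
  s=0, hit=False
  s=0, hit=False, n=0
  s=1, hit=False, n=1
  s=3, hit=False, n=2
  s=6, hit=False, n=3
  s=10, hit=True, n=4

Final answer: 10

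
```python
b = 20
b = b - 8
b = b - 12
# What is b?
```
Trace:
  b=20
  b=12
  b=0

Final answer: 0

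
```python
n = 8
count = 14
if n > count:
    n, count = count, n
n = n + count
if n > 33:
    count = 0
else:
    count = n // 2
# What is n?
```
Trace:
  n=8
  n=8, count=14
  n=8, count=14
  n=22, count=14
  n=22, count=11

Final answer: 22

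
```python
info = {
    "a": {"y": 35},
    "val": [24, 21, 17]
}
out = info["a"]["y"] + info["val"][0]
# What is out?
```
Trace:
  info={'a': {'y': 35}, 'val': [24, 21, 17]}
  info={'a': {'y': 35}, 'val': [24, 21, 17]}, out=59

Final answer: 59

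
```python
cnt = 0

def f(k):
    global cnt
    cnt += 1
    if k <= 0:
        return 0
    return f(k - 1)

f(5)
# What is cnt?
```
Call trace:
f(k=5)
  f(k=4)
    f(k=3)
      f(k=2)
        f(k=1)
          f(k=0)
          -> return 0
        -> return 0
      -> return 0
    -> return 0
  -> return 0
-> return 0

cnt is incremented once per call. f is entered once for each k = 5, 4, 3, 2, 1, 0 (the k <= 0 call returns without recursing), i.e. 5 + 1 calls.
cnt = 6

Final answer: 6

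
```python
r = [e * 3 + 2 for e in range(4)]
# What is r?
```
Trace:
  e=0
  e=1
  e=2
  e=3
  r=[2, 5, 8, 11]

Final answer: [2, 5, 8, 11]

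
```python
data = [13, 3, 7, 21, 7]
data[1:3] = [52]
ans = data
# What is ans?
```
Trace:
  data=[13, 3, 7, 21, 7]
  data=[13, 52, 21, 7]
  data=[13, 52, 21, 7], ans=[13, 52, 21, 7]

Final answer: [13, 52, 21, 7]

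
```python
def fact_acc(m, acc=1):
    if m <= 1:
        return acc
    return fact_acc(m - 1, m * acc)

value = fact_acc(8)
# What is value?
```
Call trace:
fact_acc(m=8, acc=1)
  fact_acc(m=7, acc=8)
    fact_acc(m=6, acc=56)
      fact_acc(m=5, acc=336)
        fact_acc(m=4, acc=1680)
          fact_acc(m=3, acc=6720)
            fact_acc(m=2, acc=20160)
              fact_acc(m=1, acc=40320)
              -> return 40320
            -> return 40320
          -> return 40320
        -> return 40320
      -> return 40320
    -> return 40320
  -> return 40320
-> return 40320

Final answer: 40320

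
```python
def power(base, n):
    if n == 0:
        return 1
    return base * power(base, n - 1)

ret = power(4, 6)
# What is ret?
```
Call trace:
power(base=4, n=6)
  power(base=4, n=5)
    power(base=4, n=4)
      power(base=4, n=3)
        power(base=4, n=2)
          power(base=4, n=1)
            power(base=4, n=0)
            -> return 1
          -> return 4
        -> return 16
      -> return 64
    -> return 256
  -> return 1024
-> return 4096

Final answer: 4096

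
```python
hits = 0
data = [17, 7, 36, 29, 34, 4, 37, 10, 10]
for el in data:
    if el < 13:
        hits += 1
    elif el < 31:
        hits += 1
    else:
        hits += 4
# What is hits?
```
Trace:
  hits=0
  hits=1, el=17
  hits=2, el=7
  hits=6, el=36
  hits=7, el=29
  hits=11, el=34
  hits=12, el=4
  hits=16, el=37
  hits=17, el=10
  hits=18, el=10

Final answer: 18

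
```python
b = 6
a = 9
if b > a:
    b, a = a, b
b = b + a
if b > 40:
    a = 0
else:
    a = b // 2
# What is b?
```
Trace:
  b=6
  b=6, a=9
  b=6, a=9
  b=15, a=9
  b=15, a=7

Final answer: 15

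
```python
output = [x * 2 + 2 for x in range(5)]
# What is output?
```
Trace:
  x=0
  x=1
  x=2
  x=3
  x=4
  output=[2, 4, 6, 8, 10]

Final answer: [2, 4, 6, 8, 10]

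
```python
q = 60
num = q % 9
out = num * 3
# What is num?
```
Trace:
  q=60
  q=60, num=6
  q=60, num=6, out=18

Final answer: 6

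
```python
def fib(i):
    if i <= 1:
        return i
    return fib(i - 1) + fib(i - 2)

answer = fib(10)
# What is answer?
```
Call trace (a repeated sub-call is expanded the first time; later identical calls just restate its return value):
fib(i=10)
  fib(i=9)
    fib(i=8)
      fib(i=7)
        fib(i=6)
          fib(i=5)
            fib(i=4)
              fib(i=3)
                fib(i=2)
                  fib(i=1)
                  -> return 1
                  fib(i=0)
                  -> return 0
                -> return 1
                fib(i=1)
                -> return 1
              -> return 2
              fib(i=2) -> return 1  (same call as traced above)
            -> return 3
            fib(i=3) -> return 2  (same call as traced above)
          -> return 5
          fib(i=4) -> return 3  (same call as traced above)
        -> return 8
        fib(i=5) -> return 5  (same call as traced above)
      -> return 13
      fib(i=6) -> return 8  (same call as traced above)
    -> return 21
    fib(i=7) -> return 13  (same call as traced above)
  -> return 34
  fib(i=8) -> return 21  (same call as traced above)
-> return 55

Final answer: 55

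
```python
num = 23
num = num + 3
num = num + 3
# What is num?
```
Trace:
  num=23
  num=26
  num=29

Final answer: 29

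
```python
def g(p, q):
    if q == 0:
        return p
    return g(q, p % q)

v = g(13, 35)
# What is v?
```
Call trace:
g(p=13, q=35)
  g(p=35, q=13)
    g(p=13, q=9)
      g(p=9, q=4)
        g(p=4, q=1)
          g(p=1, q=0)
          -> return 1
        -> return 1
      -> return 1
    -> return 1
  -> return 1
-> return 1

Final answer: 1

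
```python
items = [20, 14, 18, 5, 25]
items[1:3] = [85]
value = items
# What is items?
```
Trace:
  items=[20, 14, 18, 5, 25]
  items=[20, 85, 5, 25]
  items=[20, 85, 5, 25], value=[20, 85, 5, 25]

Final answer: [20, 85, 5, 25]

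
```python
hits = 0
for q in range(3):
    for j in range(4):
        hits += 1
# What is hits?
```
Trace:
  hits=0
  hits=1, q=0, j=0
  hits=2, q=0, j=1
  hits=3, q=0, j=2
  hits=4, q=0, j=3
  hits=5, q=1, j=0
  hits=6, q=1, j=1
  hits=7, q=1, j=2
  hits=8, q=1, j=3
  hits=9, q=2, j=0
  hits=10, q=2, j=1
  hits=11, q=2, j=2
  hits=12, q=2, j=3

Final answer: 12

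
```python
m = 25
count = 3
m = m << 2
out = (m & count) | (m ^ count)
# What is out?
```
Trace:
  m=25
  m=25, count=3
  m=100, count=3
  m=100, count=3, out=103

Final answer: 103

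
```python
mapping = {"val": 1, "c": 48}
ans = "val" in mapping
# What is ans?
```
Trace:
  mapping={'val': 1, 'c': 48}
  mapping={'val': 1, 'c': 48}, ans=True

Final answer: True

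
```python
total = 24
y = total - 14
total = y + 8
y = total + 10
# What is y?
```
Trace:
  total=24
  total=24, y=10
  total=18, y=10
  total=18, y=28

Final answer: 28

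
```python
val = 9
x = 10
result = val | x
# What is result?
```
Trace:
  val=9
  val=9, x=10
  val=9, x=10, result=11

Final answer: 11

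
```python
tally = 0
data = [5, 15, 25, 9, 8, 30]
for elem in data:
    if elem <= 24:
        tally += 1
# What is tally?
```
Trace:
  tally=0
  tally=1, elem=5
  tally=2, elem=15
  tally=2, elem=25
  tally=3, elem=9
  tally=4, elem=8
  tally=4, elem=30

Final answer: 4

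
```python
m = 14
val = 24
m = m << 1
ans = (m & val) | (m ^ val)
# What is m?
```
Trace:
  m=14
  m=14, val=24
  m=28, val=24
  m=28, val=24, ans=28

Final answer: 28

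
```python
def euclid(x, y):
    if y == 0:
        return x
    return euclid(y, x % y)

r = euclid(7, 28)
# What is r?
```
Call trace:
euclid(x=7, y=28)
  euclid(x=28, y=7)
    euclid(x=7, y=0)
    -> return 7
  -> return 7
-> return 7

Final answer: 7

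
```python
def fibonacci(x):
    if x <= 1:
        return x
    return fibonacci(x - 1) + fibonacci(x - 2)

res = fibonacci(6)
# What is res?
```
Call trace (a repeated sub-call is expanded the first time; later identical calls just restate its return value):
fibonacci(x=6)
  fibonacci(x=5)
    fibonacci(x=4)
      fibonacci(x=3)
        fibonacci(x=2)
          fibonacci(x=1)
          -> return 1
          fibonacci(x=0)
          -> return 0
        -> return 1
        fibonacci(x=1)
        -> return 1
      -> return 2
      fibonacci(x=2) -> return 1  (same call as traced above)
    -> return 3
    fibonacci(x=3) -> return 2  (same call as traced above)
  -> return 5
  fibonacci(x=4) -> return 3  (same call as traced above)
-> return 8

Final answer: 8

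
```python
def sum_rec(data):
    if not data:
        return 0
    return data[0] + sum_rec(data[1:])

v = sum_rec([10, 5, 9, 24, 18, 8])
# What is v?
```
Call trace:
sum_rec(data=[10, 5, 9, 24, 18, 8])
  sum_rec(data=[5, 9, 24, 18, 8])
    sum_rec(data=[9, 24, 18, 8])
      sum_rec(data=[24, 18, 8])
        sum_rec(data=[18, 8])
          sum_rec(data=[8])
            sum_rec(data=[])
            -> return 0
          -> return 8
        -> return 26
      -> return 50
    -> return 59
  -> return 64
-> return 74

Final answer: 74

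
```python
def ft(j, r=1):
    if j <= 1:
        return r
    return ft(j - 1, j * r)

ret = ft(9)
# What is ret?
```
Call trace:
ft(j=9, r=1)
  ft(j=8, r=9)
    ft(j=7, r=72)
      ft(j=6, r=504)
        ft(j=5, r=3024)
          ft(j=4, r=15120)
            ft(j=3, r=60480)
              ft(j=2, r=181440)
                ft(j=1, r=362880)
                -> return 362880
              -> return 362880
            -> return 362880
          -> return 362880
        -> return 362880
      -> return 362880
    -> return 362880
  -> return 362880
-> return 362880

Final answer: 362880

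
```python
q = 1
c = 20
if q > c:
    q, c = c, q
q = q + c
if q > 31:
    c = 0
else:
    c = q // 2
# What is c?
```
Trace:
  q=1
  q=1, c=20
  q=1, c=20
  q=21, c=20
  q=21, c=10

Final answer: 10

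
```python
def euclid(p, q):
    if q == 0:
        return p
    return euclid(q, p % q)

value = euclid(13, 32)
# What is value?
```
Call trace:
euclid(p=13, q=32)
  euclid(p=32, q=13)
    euclid(p=13, q=6)
      euclid(p=6, q=1)
        euclid(p=1, q=0)
        -> return 1
      -> return 1
    -> return 1
  -> return 1
-> return 1

Final answer: 1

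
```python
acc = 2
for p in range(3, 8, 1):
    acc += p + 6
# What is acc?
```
Trace:
  acc=2
  acc=11, p=3
  acc=21, p=4
  acc=32, p=5
  acc=44, p=6
  acc=57, p=7

Final answer: 57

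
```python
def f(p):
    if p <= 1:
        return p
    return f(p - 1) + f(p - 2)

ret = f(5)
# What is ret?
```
Call trace (a repeated sub-call is expanded the first time; later identical calls just restate its return value):
f(p=5)
  f(p=4)
    f(p=3)
      f(p=2)
        f(p=1)
        -> return 1
        f(p=0)
        -> return 0
      -> return 1
      f(p=1)
      -> return 1
    -> return 2
    f(p=2) -> return 1  (same call as traced above)
  -> return 3
  f(p=3) -> return 2  (same call as traced above)
-> return 5

Final answer: 5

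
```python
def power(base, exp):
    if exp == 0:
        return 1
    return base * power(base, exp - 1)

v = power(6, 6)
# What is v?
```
Call trace:
power(base=6, exp=6)
  power(base=6, exp=5)
    power(base=6, exp=4)
      power(base=6, exp=3)
        power(base=6, exp=2)
          power(base=6, exp=1)
            power(base=6, exp=0)
            -> return 1
          -> return 6
        -> return 36
      -> return 216
    -> return 1296
  -> return 7776
-> return 46656

Final answer: 46656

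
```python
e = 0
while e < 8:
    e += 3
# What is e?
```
Trace:
  e=0
  e=3
  e=6
  e=9

Final answer: 9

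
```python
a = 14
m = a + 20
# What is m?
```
Trace:
  a=14
  a=14, m=34

Final answer: 34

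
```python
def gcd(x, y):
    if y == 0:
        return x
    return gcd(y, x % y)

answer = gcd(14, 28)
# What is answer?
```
Call trace:
gcd(x=14, y=28)
  gcd(x=28, y=14)
    gcd(x=14, y=0)
    -> return 14
  -> return 14
-> return 14

Final answer: 14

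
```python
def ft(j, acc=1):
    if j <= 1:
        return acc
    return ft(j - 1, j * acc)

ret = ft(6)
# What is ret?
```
Call trace:
ft(j=6, acc=1)
  ft(j=5, acc=6)
    ft(j=4, acc=30)
      ft(j=3, acc=120)
        ft(j=2, acc=360)
          ft(j=1, acc=720)
          -> return 720
        -> return 720
      -> return 720
    -> return 720
  -> return 720
-> return 720

Final answer: 720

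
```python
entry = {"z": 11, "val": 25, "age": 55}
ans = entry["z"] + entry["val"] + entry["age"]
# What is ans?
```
Trace:
  entry={'z': 11, 'val': 25, 'age': 55}
  entry={'z': 11, 'val': 25, 'age': 55}, ans=91

Final answer: 91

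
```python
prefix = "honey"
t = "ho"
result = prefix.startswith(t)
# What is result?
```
Trace:
  prefix='honey'
  prefix='honey', t='ho'
  prefix='honey', t='ho', result=True

Final answer: True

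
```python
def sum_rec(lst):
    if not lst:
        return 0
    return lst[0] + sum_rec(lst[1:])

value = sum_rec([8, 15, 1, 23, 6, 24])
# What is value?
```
Call trace:
sum_rec(lst=[8, 15, 1, 23, 6, 24])
  sum_rec(lst=[15, 1, 23, 6, 24])
    sum_rec(lst=[1, 23, 6, 24])
      sum_rec(lst=[23, 6, 24])
        sum_rec(lst=[6, 24])
          sum_rec(lst=[24])
            sum_rec(lst=[])
            -> return 0
          -> return 24
        -> return 30
      -> return 53
    -> return 54
  -> return 69
-> return 77

Final answer: 77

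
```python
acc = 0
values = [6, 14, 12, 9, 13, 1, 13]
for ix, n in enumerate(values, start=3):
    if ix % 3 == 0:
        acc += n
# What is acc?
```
Trace:
  acc=0
  acc=6, ix=3, n=6
  acc=6, ix=4, n=14
  acc=6, ix=5, n=12
  acc=15, ix=6, n=9
  acc=15, ix=7, n=13
  acc=15, ix=8, n=1
  acc=28, ix=9, n=13

Final answer: 28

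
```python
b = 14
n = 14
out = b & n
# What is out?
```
Trace:
  b=14
  b=14, n=14
  b=14, n=14, out=14

Final answer: 14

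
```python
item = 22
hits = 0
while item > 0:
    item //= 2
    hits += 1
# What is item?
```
Trace:
  item=22
  item=22, hits=0
  item=11, hits=1
  item=5, hits=2
  item=2, hits=3
  item=1, hits=4
  item=0, hits=5

Final answer: 0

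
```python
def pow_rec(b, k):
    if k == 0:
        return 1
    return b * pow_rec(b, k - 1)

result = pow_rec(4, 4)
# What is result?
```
Call trace:
pow_rec(b=4, k=4)
  pow_rec(b=4, k=3)
    pow_rec(b=4, k=2)
      pow_rec(b=4, k=1)
        pow_rec(b=4, k=0)
        -> return 1
      -> return 4
    -> return 16
  -> return 64
-> return 256

Final answer: 256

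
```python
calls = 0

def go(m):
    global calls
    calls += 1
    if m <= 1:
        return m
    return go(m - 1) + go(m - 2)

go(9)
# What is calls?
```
Call trace (a repeated sub-call is expanded the first time; later identical calls just restate its return value):
go(m=9)
  go(m=8)
    go(m=7)
      go(m=6)
        go(m=5)
          go(m=4)
            go(m=3)
              go(m=2)
                go(m=1)
                -> return 1
                go(m=0)
                -> return 0
              -> return 1
              go(m=1)
              -> return 1
            -> return 2
            go(m=2) -> return 1  (same call as traced above)
          -> return 3
          go(m=3) -> return 2  (same call as traced above)
        -> return 5
        go(m=4) -> return 3  (same call as traced above)
      -> return 8
      go(m=5) -> return 5  (same call as traced above)
    -> return 13
    go(m=6) -> return 8  (same call as traced above)
  -> return 21
  go(m=7) -> return 13  (same call as traced above)
-> return 34

calls is incremented once per call, so count the calls in each subtree. Let C(m) = number of calls made by go(m).
C(0) = C(1) = 1 (base case, no recursion); C(m) = 1 + C(m - 1) + C(m - 2) otherwise.
C(2) = 1 + C(1) + C(0) = 1 + 1 + 1 = 3
C(3) = 1 + C(2) + C(1) = 1 + 3 + 1 = 5
C(4) = 1 + C(3) + C(2) = 1 + 5 + 3 = 9
C(5) = 1 + C(4) + C(3) = 1 + 9 + 5 = 15
C(6) = 1 + C(5) + C(4) = 1 + 15 + 9 = 25
C(7) = 1 + C(6) + C(5) = 1 + 25 + 15 = 41
C(8) = 1 + C(7) + C(6) = 1 + 41 + 25 = 67
C(9) = 1 + C(8) + C(7) = 1 + 67 + 41 = 109
calls = C(9) = 109

Final answer: 109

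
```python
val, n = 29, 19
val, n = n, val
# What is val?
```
Trace:
  val=29, n=19
  val=19, n=29

Final answer: 19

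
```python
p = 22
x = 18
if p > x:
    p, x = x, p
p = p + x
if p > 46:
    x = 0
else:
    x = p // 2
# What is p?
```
Trace:
  p=22
  p=22, x=18
  p=18, x=22
  p=40, x=22
  p=40, x=20

Final answer: 40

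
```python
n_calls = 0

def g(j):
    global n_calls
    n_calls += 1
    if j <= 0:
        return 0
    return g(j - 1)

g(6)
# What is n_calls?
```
Call trace:
g(j=6)
  g(j=5)
    g(j=4)
      g(j=3)
        g(j=2)
          g(j=1)
            g(j=0)
            -> return 0
          -> return 0
        -> return 0
      -> return 0
    -> return 0
  -> return 0
-> return 0

n_calls is incremented once per call. g is entered once for each j = 6, 5, 4, 3, 2, 1, 0 (the j <= 0 call returns without recursing), i.e. 6 + 1 calls.
n_calls = 7

Final answer: 7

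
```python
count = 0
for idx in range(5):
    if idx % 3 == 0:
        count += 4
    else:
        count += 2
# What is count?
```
Trace:
  count=0
  count=4, idx=0
  count=6, idx=1
  count=8, idx=2
  count=12, idx=3
  count=14, idx=4

Final answer: 14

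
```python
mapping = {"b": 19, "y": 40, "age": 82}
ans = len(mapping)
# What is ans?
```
Trace:
  mapping={'b': 19, 'y': 40, 'age': 82}
  mapping={'b': 19, 'y': 40, 'age': 82}, ans=3

Final answer: 3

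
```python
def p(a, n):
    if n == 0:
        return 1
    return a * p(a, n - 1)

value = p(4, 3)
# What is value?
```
Call trace:
p(a=4, n=3)
  p(a=4, n=2)
    p(a=4, n=1)
      p(a=4, n=0)
      -> return 1
    -> return 4
  -> return 16
-> return 64

Final answer: 64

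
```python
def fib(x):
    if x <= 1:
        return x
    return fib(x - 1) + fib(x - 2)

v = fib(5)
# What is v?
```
Call trace (a repeated sub-call is expanded the first time; later identical calls just restate its return value):
fib(x=5)
  fib(x=4)
    fib(x=3)
      fib(x=2)
        fib(x=1)
        -> return 1
        fib(x=0)
        -> return 0
      -> return 1
      fib(x=1)
      -> return 1
    -> return 2
    fib(x=2) -> return 1  (same call as traced above)
  -> return 3
  fib(x=3) -> return 2  (same call as traced above)
-> return 5

Final answer: 5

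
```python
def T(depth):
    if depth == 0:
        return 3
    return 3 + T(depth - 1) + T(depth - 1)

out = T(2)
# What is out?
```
Call trace (a repeated sub-call is expanded the first time; later identical calls just restate its return value):
T(depth=2)
  T(depth=1)
    T(depth=0)
    -> return 3
    T(depth=0)
    -> return 3
  -> return 9
  T(depth=1) -> return 9  (same call as traced above)
-> return 21

Final answer: 21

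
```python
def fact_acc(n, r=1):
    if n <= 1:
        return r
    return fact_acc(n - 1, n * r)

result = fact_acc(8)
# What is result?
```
Call trace:
fact_acc(n=8, r=1)
  fact_acc(n=7, r=8)
    fact_acc(n=6, r=56)
      fact_acc(n=5, r=336)
        fact_acc(n=4, r=1680)
          fact_acc(n=3, r=6720)
            fact_acc(n=2, r=20160)
              fact_acc(n=1, r=40320)
              -> return 40320
            -> return 40320
          -> return 40320
        -> return 40320
      -> return 40320
    -> return 40320
  -> return 40320
-> return 40320

Final answer: 40320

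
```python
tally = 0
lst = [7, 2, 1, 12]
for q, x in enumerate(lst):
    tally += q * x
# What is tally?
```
Trace:
  tally=0
  tally=0, q=0, x=7
  tally=2, q=1, x=2
  tally=4, q=2, x=1
  tally=40, q=3, x=12

Final answer: 40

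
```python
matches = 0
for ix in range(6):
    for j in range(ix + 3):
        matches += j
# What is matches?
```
Trace:
  matches=0
  matches=0, ix=0, j=0
  matches=1, ix=0, j=1
  matches=3, ix=0, j=2
  matches=3, ix=1, j=0
  matches=4, ix=1, j=1
  matches=6, ix=1, j=2
  matches=9, ix=1, j=3
  matches=9, ix=2, j=0
  matches=10, ix=2, j=1
  matches=12, ix=2, j=2
  matches=15, ix=2, j=3
  matches=19, ix=2, j=4
  matches=19, ix=3, j=0
  matches=20, ix=3, j=1
  matches=22, ix=3, j=2
  matches=25, ix=3, j=3
  matches=29, ix=3, j=4
  matches=34, ix=3, j=5
  matches=34, ix=4, j=0
  matches=35, ix=4, j=1
  matches=37, ix=4, j=2
  matches=40, ix=4, j=3
  matches=44, ix=4, j=4
  matches=49, ix=4, j=5
  matches=55, ix=4, j=6
  matches=55, ix=5, j=0
  matches=56, ix=5, j=1
  matches=58, ix=5, j=2
  matches=61, ix=5, j=3
  matches=65, ix=5, j=4
  matches=70, ix=5, j=5
  matches=76, ix=5, j=6
  matches=83, ix=5, j=7

Final answer: 83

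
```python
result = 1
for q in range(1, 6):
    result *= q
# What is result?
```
Trace:
  result=1
  result=1, q=1
  result=2, q=2
  result=6, q=3
  result=24, q=4
  result=120, q=5

Final answer: 120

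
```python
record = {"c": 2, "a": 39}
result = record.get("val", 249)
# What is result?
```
Trace:
  record={'c': 2, 'a': 39}
  record={'c': 2, 'a': 39}, result=249

Final answer: 249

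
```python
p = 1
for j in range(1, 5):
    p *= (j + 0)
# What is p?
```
Trace:
  p=1
  p=1, j=1
  p=2, j=2
  p=6, j=3
  p=24, j=4

Final answer: 24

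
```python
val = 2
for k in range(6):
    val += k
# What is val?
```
Trace:
  val=2
  val=2, k=0
  val=3, k=1
  val=5, k=2
  val=8, k=3
  val=12, k=4
  val=17, k=5

Final answer: 17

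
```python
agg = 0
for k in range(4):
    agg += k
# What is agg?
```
Trace:
  agg=0
  agg=0, k=0
  agg=1, k=1
  agg=3, k=2
  agg=6, k=3

Final answer: 6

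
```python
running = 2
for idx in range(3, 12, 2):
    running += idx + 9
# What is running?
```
Trace:
  running=2
  running=14, idx=3
  running=28, idx=5
  running=44, idx=7
  running=62, idx=9
  running=82, idx=11

Final answer: 82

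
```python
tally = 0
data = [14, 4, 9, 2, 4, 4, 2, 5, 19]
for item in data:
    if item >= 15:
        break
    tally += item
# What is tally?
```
Trace:
  tally=0
  tally=14, item=14
  tally=18, item=4
  tally=27, item=9
  tally=29, item=2
  tally=33, item=4
  tally=37, item=4
  tally=39, item=2
  tally=44, item=5
  tally=44, item=19

Final answer: 44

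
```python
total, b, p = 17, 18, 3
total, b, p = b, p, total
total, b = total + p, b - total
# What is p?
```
Trace:
  total=17, b=18, p=3
  total=18, b=3, p=17
  total=35, b=-15, p=17

Final answer: 17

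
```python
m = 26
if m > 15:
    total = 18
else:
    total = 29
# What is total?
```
Trace:
  m=26
  m=26, total=18

Final answer: 18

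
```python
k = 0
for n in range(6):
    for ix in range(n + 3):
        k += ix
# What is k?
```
Trace:
  k=0
  k=0, n=0, ix=0
  k=1, n=0, ix=1
  k=3, n=0, ix=2
  k=3, n=1, ix=0
  k=4, n=1, ix=1
  k=6, n=1, ix=2
  k=9, n=1, ix=3
  k=9, n=2, ix=0
  k=10, n=2, ix=1
  k=12, n=2, ix=2
  k=15, n=2, ix=3
  k=19, n=2, ix=4
  k=19, n=3, ix=0
  k=20, n=3, ix=1
  k=22, n=3, ix=2
  k=25, n=3, ix=3
  k=29, n=3, ix=4
  k=34, n=3, ix=5
  k=34, n=4, ix=0
  k=35, n=4, ix=1
  k=37, n=4, ix=2
  k=40, n=4, ix=3
  k=44, n=4, ix=4
  k=49, n=4, ix=5
  k=55, n=4, ix=6
  k=55, n=5, ix=0
  k=56, n=5, ix=1
  k=58, n=5, ix=2
  k=61, n=5, ix=3
  k=65, n=5, ix=4
  k=70, n=5, ix=5
  k=76, n=5, ix=6
  k=83, n=5, ix=7

Final answer: 83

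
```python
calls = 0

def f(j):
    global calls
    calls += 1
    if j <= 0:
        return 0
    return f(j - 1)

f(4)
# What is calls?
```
Call trace:
f(j=4)
  f(j=3)
    f(j=2)
      f(j=1)
        f(j=0)
        -> return 0
      -> return 0
    -> return 0
  -> return 0
-> return 0

calls is incremented once per call. f is entered once for each j = 4, 3, 2, 1, 0 (the j <= 0 call returns without recursing), i.e. 4 + 1 calls.
calls = 5

Final answer: 5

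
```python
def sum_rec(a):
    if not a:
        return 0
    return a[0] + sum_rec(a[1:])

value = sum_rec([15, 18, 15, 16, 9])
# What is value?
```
Call trace:
sum_rec(a=[15, 18, 15, 16, 9])
  sum_rec(a=[18, 15, 16, 9])
    sum_rec(a=[15, 16, 9])
      sum_rec(a=[16, 9])
        sum_rec(a=[9])
          sum_rec(a=[])
          -> return 0
        -> return 9
      -> return 25
    -> return 40
  -> return 58
-> return 73

Final answer: 73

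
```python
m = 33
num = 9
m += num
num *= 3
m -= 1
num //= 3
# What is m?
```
Trace:
  m=33
  m=33, num=9
  m=42, num=9
  m=42, num=27
  m=41, num=27
  m=41, num=9

Final answer: 41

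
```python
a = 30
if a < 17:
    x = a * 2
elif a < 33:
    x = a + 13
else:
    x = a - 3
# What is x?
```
Trace:
  a=30
  a=30, x=43

Final answer: 43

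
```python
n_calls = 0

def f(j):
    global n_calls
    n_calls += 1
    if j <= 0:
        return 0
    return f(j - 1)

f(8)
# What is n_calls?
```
Call trace:
f(j=8)
  f(j=7)
    f(j=6)
      f(j=5)
        f(j=4)
          f(j=3)
            f(j=2)
              f(j=1)
                f(j=0)
                -> return 0
              -> return 0
            -> return 0
          -> return 0
        -> return 0
      -> return 0
    -> return 0
  -> return 0
-> return 0

n_calls is incremented once per call. f is entered once for each j = 8, 7, 6, 5, 4, 3, 2, 1, 0 (the j <= 0 call returns without recursing), i.e. 8 + 1 calls.
n_calls = 9

Final answer: 9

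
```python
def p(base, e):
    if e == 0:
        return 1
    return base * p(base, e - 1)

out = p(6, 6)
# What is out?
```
Call trace:
p(base=6, e=6)
  p(base=6, e=5)
    p(base=6, e=4)
      p(base=6, e=3)
        p(base=6, e=2)
          p(base=6, e=1)
            p(base=6, e=0)
            -> return 1
          -> return 6
        -> return 36
      -> return 216
    -> return 1296
  -> return 7776
-> return 46656

Final answer: 46656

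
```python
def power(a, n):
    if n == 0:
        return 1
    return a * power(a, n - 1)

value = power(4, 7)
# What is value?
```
Call trace:
power(a=4, n=7)
  power(a=4, n=6)
    power(a=4, n=5)
      power(a=4, n=4)
        power(a=4, n=3)
          power(a=4, n=2)
            power(a=4, n=1)
              power(a=4, n=0)
              -> return 1
            -> return 4
          -> return 16
        -> return 64
      -> return 256
    -> return 1024
  -> return 4096
-> return 16384

Final answer: 16384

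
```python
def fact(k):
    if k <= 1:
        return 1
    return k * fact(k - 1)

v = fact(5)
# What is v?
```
Call trace:
fact(k=5)
  fact(k=4)
    fact(k=3)
      fact(k=2)
        fact(k=1)
        -> return 1
      -> return 2
    -> return 6
  -> return 24
-> return 120

Final answer: 120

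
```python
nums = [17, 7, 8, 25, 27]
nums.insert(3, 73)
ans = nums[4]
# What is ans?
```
Trace:
  nums=[17, 7, 8, 25, 27]
  nums=[17, 7, 8, 73, 25, 27]
  nums=[17, 7, 8, 73, 25, 27], ans=25

Final answer: 25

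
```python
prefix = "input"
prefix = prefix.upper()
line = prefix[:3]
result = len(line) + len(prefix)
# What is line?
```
Trace:
  prefix='input'
  prefix='INPUT'
  prefix='INPUT', line='INP'
  prefix='INPUT', line='INP', result=8

Final answer: 'INP'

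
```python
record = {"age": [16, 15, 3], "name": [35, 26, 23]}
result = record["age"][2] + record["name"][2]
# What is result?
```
Trace:
  record={'age': [16, 15, 3], 'name': [35, 26, 23]}
  record={'age': [16, 15, 3], 'name': [35, 26, 23]}, result=26

Final answer: 26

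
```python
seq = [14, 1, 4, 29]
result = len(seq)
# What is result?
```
Trace:
  seq=[14, 1, 4, 29]
  seq=[14, 1, 4, 29], result=4

Final answer: 4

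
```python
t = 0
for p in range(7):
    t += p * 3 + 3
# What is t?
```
Trace:
  t=0
  t=3, p=0
  t=9, p=1
  t=18, p=2
  t=30, p=3
  t=45, p=4
  t=63, p=5
  t=84, p=6

Final answer: 84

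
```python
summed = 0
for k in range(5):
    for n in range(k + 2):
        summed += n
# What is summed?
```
Trace:
  summed=0
  summed=0, k=0, n=0
  summed=1, k=0, n=1
  summed=1, k=1, n=0
  summed=2, k=1, n=1
  summed=4, k=1, n=2
  summed=4, k=2, n=0
  summed=5, k=2, n=1
  summed=7, k=2, n=2
  summed=10, k=2, n=3
  summed=10, k=3, n=0
  summed=11, k=3, n=1
  summed=13, k=3, n=2
  summed=16, k=3, n=3
  summed=20, k=3, n=4
  summed=20, k=4, n=0
  summed=21, k=4, n=1
  summed=23, k=4, n=2
  summed=26, k=4, n=3
  summed=30, k=4, n=4
  summed=35, k=4, n=5

Final answer: 35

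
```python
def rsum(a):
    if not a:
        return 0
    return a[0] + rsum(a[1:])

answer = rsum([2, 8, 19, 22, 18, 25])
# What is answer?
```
Call trace:
rsum(a=[2, 8, 19, 22, 18, 25])
  rsum(a=[8, 19, 22, 18, 25])
    rsum(a=[19, 22, 18, 25])
      rsum(a=[22, 18, 25])
        rsum(a=[18, 25])
          rsum(a=[25])
            rsum(a=[])
            -> return 0
          -> return 25
        -> return 43
      -> return 65
    -> return 84
  -> return 92
-> return 94

Final answer: 94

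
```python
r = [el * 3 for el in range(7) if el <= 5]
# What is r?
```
Trace:
  el=0
  el=1
  el=2
  el=3
  el=4
  el=5
  el=6
  r=[0, 3, 6, 9, 12, 15]

Final answer: [0, 3, 6, 9, 12, 15]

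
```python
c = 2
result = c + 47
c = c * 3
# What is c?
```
Trace:
  c=2
  c=2, result=49
  c=6, result=49

Final answer: 6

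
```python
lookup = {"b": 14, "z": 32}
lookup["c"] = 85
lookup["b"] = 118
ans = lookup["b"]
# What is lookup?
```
Trace:
  lookup={'b': 14, 'z': 32}
  lookup={'b': 14, 'z': 32, 'c': 85}
  lookup={'b': 118, 'z': 32, 'c': 85}
  lookup={'b': 118, 'z': 32, 'c': 85}, ans=118

Final answer: {'b': 118, 'z': 32, 'c': 85}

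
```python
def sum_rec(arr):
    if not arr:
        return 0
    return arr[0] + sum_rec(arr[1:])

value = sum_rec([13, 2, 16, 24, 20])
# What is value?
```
Call trace:
sum_rec(arr=[13, 2, 16, 24, 20])
  sum_rec(arr=[2, 16, 24, 20])
    sum_rec(arr=[16, 24, 20])
      sum_rec(arr=[24, 20])
        sum_rec(arr=[20])
          sum_rec(arr=[])
          -> return 0
        -> return 20
      -> return 44
    -> return 60
  -> return 62
-> return 75

Final answer: 75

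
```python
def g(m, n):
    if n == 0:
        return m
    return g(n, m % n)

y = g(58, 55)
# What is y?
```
Call trace:
g(m=58, n=55)
  g(m=55, n=3)
    g(m=3, n=1)
      g(m=1, n=0)
      -> return 1
    -> return 1
  -> return 1
-> return 1

Final answer: 1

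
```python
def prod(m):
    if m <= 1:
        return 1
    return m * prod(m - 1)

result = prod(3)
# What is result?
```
Call trace:
prod(m=3)
  prod(m=2)
    prod(m=1)
    -> return 1
  -> return 2
-> return 6

Final answer: 6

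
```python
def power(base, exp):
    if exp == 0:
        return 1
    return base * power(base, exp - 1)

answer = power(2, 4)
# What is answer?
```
Call trace:
power(base=2, exp=4)
  power(base=2, exp=3)
    power(base=2, exp=2)
      power(base=2, exp=1)
        power(base=2, exp=0)
        -> return 1
      -> return 2
    -> return 4
  -> return 8
-> return 16

Final answer: 16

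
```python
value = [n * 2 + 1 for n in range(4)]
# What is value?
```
Trace:
  n=0
  n=1
  n=2
  n=3
  value=[1, 3, 5, 7]

Final answer: [1, 3, 5, 7]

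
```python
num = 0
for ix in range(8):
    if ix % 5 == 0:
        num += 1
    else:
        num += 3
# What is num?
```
Trace:
  num=0
  num=1, ix=0
  num=4, ix=1
  num=7, ix=2
  num=10, ix=3
  num=13, ix=4
  num=14, ix=5
  num=17, ix=6
  num=20, ix=7

Final answer: 20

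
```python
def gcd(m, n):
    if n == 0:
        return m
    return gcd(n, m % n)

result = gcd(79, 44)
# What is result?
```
Call trace:
gcd(m=79, n=44)
  gcd(m=44, n=35)
    gcd(m=35, n=9)
      gcd(m=9, n=8)
        gcd(m=8, n=1)
          gcd(m=1, n=0)
          -> return 1
        -> return 1
      -> return 1
    -> return 1
  -> return 1
-> return 1

Final answer: 1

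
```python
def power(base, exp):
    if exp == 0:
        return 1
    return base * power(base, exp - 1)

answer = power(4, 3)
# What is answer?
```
Call trace:
power(base=4, exp=3)
  power(base=4, exp=2)
    power(base=4, exp=1)
      power(base=4, exp=0)
      -> return 1
    -> return 4
  -> return 16
-> return 64

Final answer: 64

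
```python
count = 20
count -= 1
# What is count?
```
Trace:
  count=20
  count=19

Final answer: 19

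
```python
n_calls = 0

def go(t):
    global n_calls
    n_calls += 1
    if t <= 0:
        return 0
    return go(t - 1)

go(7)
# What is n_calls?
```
Call trace:
go(t=7)
  go(t=6)
    go(t=5)
      go(t=4)
        go(t=3)
          go(t=2)
            go(t=1)
              go(t=0)
              -> return 0
            -> return 0
          -> return 0
        -> return 0
      -> return 0
    -> return 0
  -> return 0
-> return 0

n_calls is incremented once per call. go is entered once for each t = 7, 6, 5, 4, 3, 2, 1, 0 (the t <= 0 call returns without recursing), i.e. 7 + 1 calls.
n_calls = 8

Final answer: 8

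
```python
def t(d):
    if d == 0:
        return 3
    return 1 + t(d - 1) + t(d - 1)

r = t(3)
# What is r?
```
Call trace (a repeated sub-call is expanded the first time; later identical calls just restate its return value):
t(d=3)
  t(d=2)
    t(d=1)
      t(d=0)
      -> return 3
      t(d=0)
      -> return 3
    -> return 7
    t(d=1) -> return 7  (same call as traced above)
  -> return 15
  t(d=2) -> return 15  (same call as traced above)
-> return 31

Final answer: 31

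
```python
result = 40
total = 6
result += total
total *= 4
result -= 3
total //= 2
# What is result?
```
Trace:
  result=40
  result=40, total=6
  result=46, total=6
  result=46, total=24
  result=43, total=24
  result=43, total=12

Final answer: 43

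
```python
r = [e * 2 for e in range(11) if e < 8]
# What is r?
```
Trace:
  e=0
  e=1
  e=2
  e=3
  e=4
  e=5
  e=6
  e=7
  e=8
  e=9
  e=10
  r=[0, 2, 4, 6, 8, 10, 12, 14]

Final answer: [0, 2, 4, 6, 8, 10, 12, 14]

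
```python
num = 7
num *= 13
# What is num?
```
Trace:
  num=7
  num=91

Final answer: 91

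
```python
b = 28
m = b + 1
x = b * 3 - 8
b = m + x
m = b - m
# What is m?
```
Trace:
  b=28
  b=28, m=29
  b=28, m=29, x=76
  b=105, m=29, x=76
  b=105, m=76, x=76

Final answer: 76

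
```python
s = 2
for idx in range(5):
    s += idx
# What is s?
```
Trace:
  s=2
  s=2, idx=0
  s=3, idx=1
  s=5, idx=2
  s=8, idx=3
  s=12, idx=4

Final answer: 12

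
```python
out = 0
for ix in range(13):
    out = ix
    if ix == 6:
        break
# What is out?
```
Trace:
  out=0
  out=0, ix=0
  out=1, ix=1
  out=2, ix=2
  out=3, ix=3
  out=4, ix=4
  out=5, ix=5
  out=6, ix=6

Final answer: 6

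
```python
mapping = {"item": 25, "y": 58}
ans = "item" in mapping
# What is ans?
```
Trace:
  mapping={'item': 25, 'y': 58}
  mapping={'item': 25, 'y': 58}, ans=True

Final answer: True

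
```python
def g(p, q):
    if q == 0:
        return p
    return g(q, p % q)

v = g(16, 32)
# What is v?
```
Call trace:
g(p=16, q=32)
  g(p=32, q=16)
    g(p=16, q=0)
    -> return 16
  -> return 16
-> return 16

Final answer: 16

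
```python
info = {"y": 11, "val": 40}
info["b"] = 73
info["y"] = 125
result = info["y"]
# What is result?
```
Trace:
  info={'y': 11, 'val': 40}
  info={'y': 11, 'val': 40, 'b': 73}
  info={'y': 125, 'val': 40, 'b': 73}
  info={'y': 125, 'val': 40, 'b': 73}, result=125

Final answer: 125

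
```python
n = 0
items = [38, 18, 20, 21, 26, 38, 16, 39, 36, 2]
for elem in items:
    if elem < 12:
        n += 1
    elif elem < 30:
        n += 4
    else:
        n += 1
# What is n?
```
Trace:
  n=0
  n=1, elem=38
  n=5, elem=18
  n=9, elem=20
  n=13, elem=21
  n=17, elem=26
  n=18, elem=38
  n=22, elem=16
  n=23, elem=39
  n=24, elem=36
  n=25, elem=2

Final answer: 25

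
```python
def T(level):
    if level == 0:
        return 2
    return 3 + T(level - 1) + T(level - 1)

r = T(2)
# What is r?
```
Call trace (a repeated sub-call is expanded the first time; later identical calls just restate its return value):
T(level=2)
  T(level=1)
    T(level=0)
    -> return 2
    T(level=0)
    -> return 2
  -> return 7
  T(level=1) -> return 7  (same call as traced above)
-> return 17

Final answer: 17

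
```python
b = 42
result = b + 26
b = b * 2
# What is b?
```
Trace:
  b=42
  b=42, result=68
  b=84, result=68

Final answer: 84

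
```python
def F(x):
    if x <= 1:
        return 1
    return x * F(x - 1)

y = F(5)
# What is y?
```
Call trace:
F(x=5)
  F(x=4)
    F(x=3)
      F(x=2)
        F(x=1)
        -> return 1
      -> return 2
    -> return 6
  -> return 24
-> return 120

Final answer: 120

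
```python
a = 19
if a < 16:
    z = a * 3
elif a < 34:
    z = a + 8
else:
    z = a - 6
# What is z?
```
Trace:
  a=19
  a=19, z=27

Final answer: 27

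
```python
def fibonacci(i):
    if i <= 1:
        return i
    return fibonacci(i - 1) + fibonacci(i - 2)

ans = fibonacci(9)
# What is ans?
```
Call trace (a repeated sub-call is expanded the first time; later identical calls just restate its return value):
fibonacci(i=9)
  fibonacci(i=8)
    fibonacci(i=7)
      fibonacci(i=6)
        fibonacci(i=5)
          fibonacci(i=4)
            fibonacci(i=3)
              fibonacci(i=2)
                fibonacci(i=1)
                -> return 1
                fibonacci(i=0)
                -> return 0
              -> return 1
              fibonacci(i=1)
              -> return 1
            -> return 2
            fibonacci(i=2) -> return 1  (same call as traced above)
          -> return 3
          fibonacci(i=3) -> return 2  (same call as traced above)
        -> return 5
        fibonacci(i=4) -> return 3  (same call as traced above)
      -> return 8
      fibonacci(i=5) -> return 5  (same call as traced above)
    -> return 13
    fibonacci(i=6) -> return 8  (same call as traced above)
  -> return 21
  fibonacci(i=7) -> return 13  (same call as traced above)
-> return 34

Final answer: 34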